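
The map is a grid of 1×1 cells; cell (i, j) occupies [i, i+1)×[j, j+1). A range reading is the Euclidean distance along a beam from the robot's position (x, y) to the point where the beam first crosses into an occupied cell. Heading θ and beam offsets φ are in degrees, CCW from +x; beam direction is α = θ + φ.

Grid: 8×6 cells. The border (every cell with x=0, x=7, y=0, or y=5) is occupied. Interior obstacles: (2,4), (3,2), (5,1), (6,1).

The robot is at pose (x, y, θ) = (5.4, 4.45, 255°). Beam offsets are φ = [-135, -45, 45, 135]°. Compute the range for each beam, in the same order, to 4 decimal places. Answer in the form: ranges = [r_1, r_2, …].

ranges = [0.6351, 5.0807, 2.8290, 1.1000]

beam 1: φ=-135°, α=120°
  cosα=-0.5000 sinα=0.8660 | (5,4) | tMaxX 0.8000 tMaxY 0.6351 | tΔX 2.0000 tΔY 1.1547
    t=0.6351 [y] (5,5) — stop
  → r_1 = 0.6351
beam 2: φ=-45°, α=210°
  cosα=-0.8660 sinα=-0.5000 | (5,4) | tMaxX 0.4619 tMaxY 0.9000 | tΔX 1.1547 tΔY 2.0000
    t=0.4619 [x] (4,4)
    t=0.9000 [y] (4,3)
    t=1.6166 [x] (3,3)
    t=2.7713 [x] (2,3)
    t=2.9000 [y] (2,2)
    t=3.9260 [x] (1,2)
    t=4.9000 [y] (1,1)
    t=5.0807 [x] (0,1) — stop
  → r_2 = 5.0807
beam 3: φ=45°, α=300°
  cosα=0.5000 sinα=-0.8660 | (5,4) | tMaxX 1.2000 tMaxY 0.5196 | tΔX 2.0000 tΔY 1.1547
    t=0.5196 [y] (5,3)
    t=1.2000 [x] (6,3)
    t=1.6743 [y] (6,2)
    t=2.8290 [y] (6,1) — stop
  → r_3 = 2.8290
beam 4: φ=135°, α=30°
  cosα=0.8660 sinα=0.5000 | (5,4) | tMaxX 0.6928 tMaxY 1.1000 | tΔX 1.1547 tΔY 2.0000
    t=0.6928 [x] (6,4)
    t=1.1000 [y] (6,5) — stop
  → r_4 = 1.1000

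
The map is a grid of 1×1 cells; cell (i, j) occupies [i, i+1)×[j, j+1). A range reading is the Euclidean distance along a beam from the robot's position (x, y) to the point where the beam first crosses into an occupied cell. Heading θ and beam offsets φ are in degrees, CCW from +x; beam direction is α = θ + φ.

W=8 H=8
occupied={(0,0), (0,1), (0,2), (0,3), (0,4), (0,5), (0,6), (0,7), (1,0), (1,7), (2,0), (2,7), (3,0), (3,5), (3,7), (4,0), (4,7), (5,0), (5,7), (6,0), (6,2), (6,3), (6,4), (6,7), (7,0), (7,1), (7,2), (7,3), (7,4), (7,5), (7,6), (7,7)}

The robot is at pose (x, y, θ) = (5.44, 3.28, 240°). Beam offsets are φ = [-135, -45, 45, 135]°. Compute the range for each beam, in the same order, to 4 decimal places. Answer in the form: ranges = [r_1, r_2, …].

beam 1: φ=-135°, α=105°
  cosα=-0.2588 sinα=0.9659 | (5,3) | tMaxX 1.7000 tMaxY 0.7454 | tΔX 3.8637 tΔY 1.0353
    t=0.7454 [y] (5,4)
    t=1.7000 [x] (4,4)
    t=1.7807 [y] (4,5)
    t=2.8160 [y] (4,6)
    t=3.8512 [y] (4,7) — stop
  → r_1 = 3.8512
beam 2: φ=-45°, α=195°
  cosα=-0.9659 sinα=-0.2588 | (5,3) | tMaxX 0.4555 tMaxY 1.0818 | tΔX 1.0353 tΔY 3.8637
    t=0.4555 [x] (4,3)
    t=1.0818 [y] (4,2)
    t=1.4908 [x] (3,2)
    t=2.5261 [x] (2,2)
    t=3.5614 [x] (1,2)
    t=4.5966 [x] (0,2) — stop
  → r_2 = 4.5966
beam 3: φ=45°, α=285°
  cosα=0.2588 sinα=-0.9659 | (5,3) | tMaxX 2.1637 tMaxY 0.2899 | tΔX 3.8637 tΔY 1.0353
    t=0.2899 [y] (5,2)
    t=1.3252 [y] (5,1)
    t=2.1637 [x] (6,1)
    t=2.3604 [y] (6,0) — stop
  → r_3 = 2.3604
beam 4: φ=135°, α=15°
  cosα=0.9659 sinα=0.2588 | (5,3) | tMaxX 0.5798 tMaxY 2.7819 | tΔX 1.0353 tΔY 3.8637
    t=0.5798 [x] (6,3) — stop
  → r_4 = 0.5798

ranges = [3.8512, 4.5966, 2.3604, 0.5798]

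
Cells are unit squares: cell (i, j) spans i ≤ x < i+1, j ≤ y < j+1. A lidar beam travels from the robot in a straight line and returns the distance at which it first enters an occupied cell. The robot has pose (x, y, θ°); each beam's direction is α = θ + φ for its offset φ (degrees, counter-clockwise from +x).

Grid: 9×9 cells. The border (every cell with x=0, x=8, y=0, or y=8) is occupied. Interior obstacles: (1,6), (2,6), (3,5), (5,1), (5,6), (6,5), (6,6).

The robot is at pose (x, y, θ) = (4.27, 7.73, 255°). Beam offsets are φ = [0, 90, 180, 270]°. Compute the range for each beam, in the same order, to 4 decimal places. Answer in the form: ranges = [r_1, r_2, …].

ranges = [1.7910, 2.8205, 0.2795, 1.0432]

beam 1: φ=0°, α=255°
  cosα=-0.2588 sinα=-0.9659 | (4,7) | tMaxX 1.0432 tMaxY 0.7558 | tΔX 3.8637 tΔY 1.0353
    t=0.7558 [y] (4,6)
    t=1.0432 [x] (3,6)
    t=1.7910 [y] (3,5) — stop
  → r_1 = 1.7910
beam 2: φ=90°, α=345°
  cosα=0.9659 sinα=-0.2588 | (4,7) | tMaxX 0.7558 tMaxY 2.8205 | tΔX 1.0353 tΔY 3.8637
    t=0.7558 [x] (5,7)
    t=1.7910 [x] (6,7)
    t=2.8205 [y] (6,6) — stop
  → r_2 = 2.8205
beam 3: φ=180°, α=75°
  cosα=0.2588 sinα=0.9659 | (4,7) | tMaxX 2.8205 tMaxY 0.2795 | tΔX 3.8637 tΔY 1.0353
    t=0.2795 [y] (4,8) — stop
  → r_3 = 0.2795
beam 4: φ=270°, α=165°
  cosα=-0.9659 sinα=0.2588 | (4,7) | tMaxX 0.2795 tMaxY 1.0432 | tΔX 1.0353 tΔY 3.8637
    t=0.2795 [x] (3,7)
    t=1.0432 [y] (3,8) — stop
  → r_4 = 1.0432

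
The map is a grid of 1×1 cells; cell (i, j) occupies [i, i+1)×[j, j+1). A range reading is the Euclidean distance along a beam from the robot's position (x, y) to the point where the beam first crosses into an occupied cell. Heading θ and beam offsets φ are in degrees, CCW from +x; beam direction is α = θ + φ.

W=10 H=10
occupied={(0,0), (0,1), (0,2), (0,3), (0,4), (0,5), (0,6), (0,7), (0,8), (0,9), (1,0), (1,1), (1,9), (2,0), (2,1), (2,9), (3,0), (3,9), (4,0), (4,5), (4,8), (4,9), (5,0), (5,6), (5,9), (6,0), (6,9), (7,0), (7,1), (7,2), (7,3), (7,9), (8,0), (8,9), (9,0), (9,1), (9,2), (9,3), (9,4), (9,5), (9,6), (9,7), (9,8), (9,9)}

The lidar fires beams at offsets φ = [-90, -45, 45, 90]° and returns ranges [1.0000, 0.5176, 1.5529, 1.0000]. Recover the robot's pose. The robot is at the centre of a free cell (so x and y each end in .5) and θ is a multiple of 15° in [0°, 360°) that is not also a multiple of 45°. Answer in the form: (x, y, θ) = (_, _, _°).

(x, y, θ) = (8.5, 2.5, 210°)

The pose lattice has 56·16 = 896 candidates. Test each by forward raycasting.
  (6.5, 7.5, 195°): beam 1 = 1.5529 ≠ 1.0000 ✗
  (8.5, 5.5, 300°): beam 1 = 7.0000 ≠ 1.0000 ✗
  (6.5, 2.5, 15°): beam 1 = 1.5529 ≠ 1.0000 ✗
  (6.5, 3.5, 285°): beam 1 = 5.6940 ≠ 1.0000 ✗
  (2.5, 3.5, 300°): beam 1 = 1.7321 ≠ 1.0000 ✗
  …
  (8.5, 2.5, 210°): r_1=1.0000, r_2=0.5176, r_3=1.5529, r_4=1.0000 — all match ✓
Unique over the lattice → pose = (8.5, 2.5, 210°).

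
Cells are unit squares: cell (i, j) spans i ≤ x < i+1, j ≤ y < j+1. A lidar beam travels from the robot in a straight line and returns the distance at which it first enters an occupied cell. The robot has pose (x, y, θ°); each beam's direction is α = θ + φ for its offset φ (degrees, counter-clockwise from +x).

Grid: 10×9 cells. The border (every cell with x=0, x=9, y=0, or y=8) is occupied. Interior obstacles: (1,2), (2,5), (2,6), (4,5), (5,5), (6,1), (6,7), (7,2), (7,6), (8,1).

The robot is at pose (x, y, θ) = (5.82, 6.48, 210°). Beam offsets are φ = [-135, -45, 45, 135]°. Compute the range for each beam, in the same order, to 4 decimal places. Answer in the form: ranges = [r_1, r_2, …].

beam 1: φ=-135°, α=75°
  dir = (cos 75°, sin 75°) = (0.2588, 0.9659); from cell (5,6)
  next x-line at t=0.6955, next y-line at t=0.5383; Δt_x=3.8637, Δt_y=1.0353
    y: enter (5,7) at t=0.5383
    x: enter (6,7) at t=0.6955 ← occupied
  → r_1 = 0.6955
beam 2: φ=-45°, α=165°
  dir = (cos 165°, sin 165°) = (-0.9659, 0.2588); from cell (5,6)
  next x-line at t=0.8489, next y-line at t=2.0091; Δt_x=1.0353, Δt_y=3.8637
    x: enter (4,6) at t=0.8489
    x: enter (3,6) at t=1.8842
    y: enter (3,7) at t=2.0091
    x: enter (2,7) at t=2.9195
    x: enter (1,7) at t=3.9548
    x: enter (0,7) at t=4.9900 ← occupied
  → r_2 = 4.9900
beam 3: φ=45°, α=255°
  dir = (cos 255°, sin 255°) = (-0.2588, -0.9659); from cell (5,6)
  next x-line at t=3.1682, next y-line at t=0.4969; Δt_x=3.8637, Δt_y=1.0353
    y: enter (5,5) at t=0.4969 ← occupied
  → r_3 = 0.4969
beam 4: φ=135°, α=345°
  dir = (cos 345°, sin 345°) = (0.9659, -0.2588); from cell (5,6)
  next x-line at t=0.1863, next y-line at t=1.8546; Δt_x=1.0353, Δt_y=3.8637
    x: enter (6,6) at t=0.1863
    x: enter (7,6) at t=1.2216 ← occupied
  → r_4 = 1.2216

ranges = [0.6955, 4.9900, 0.4969, 1.2216]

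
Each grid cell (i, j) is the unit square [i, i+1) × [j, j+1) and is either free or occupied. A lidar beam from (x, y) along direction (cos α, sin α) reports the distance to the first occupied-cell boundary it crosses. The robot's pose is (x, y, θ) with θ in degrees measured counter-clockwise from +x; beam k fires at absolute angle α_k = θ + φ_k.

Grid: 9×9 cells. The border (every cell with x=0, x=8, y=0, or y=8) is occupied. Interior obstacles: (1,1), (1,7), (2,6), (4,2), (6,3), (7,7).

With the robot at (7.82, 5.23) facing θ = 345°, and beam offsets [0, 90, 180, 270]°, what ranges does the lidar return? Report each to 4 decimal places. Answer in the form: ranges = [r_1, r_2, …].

beam 1: φ=0°, α=345°
  direction (0.9659, -0.2588); cell (7,5); t to first gridline: x 0.1863, y 0.8887 (then +1.0353 / +3.8637)
    (8,5) via x @ 0.1863  # hit
  → r_1 = 0.1863
beam 2: φ=90°, α=75°
  direction (0.2588, 0.9659); cell (7,5); t to first gridline: x 0.6955, y 0.7972 (then +3.8637 / +1.0353)
    (8,5) via x @ 0.6955  # hit
  → r_2 = 0.6955
beam 3: φ=180°, α=165°
  direction (-0.9659, 0.2588); cell (7,5); t to first gridline: x 0.8489, y 2.9751 (then +1.0353 / +3.8637)
    (6,5) via x @ 0.8489
    (5,5) via x @ 1.8842
    (4,5) via x @ 2.9195
    (4,6) via y @ 2.9751
    (3,6) via x @ 3.9548
    (2,6) via x @ 4.9900  # hit
  → r_3 = 4.9900
beam 4: φ=270°, α=255°
  direction (-0.2588, -0.9659); cell (7,5); t to first gridline: x 3.1682, y 0.2381 (then +3.8637 / +1.0353)
    (7,4) via y @ 0.2381
    (7,3) via y @ 1.2734
    (7,2) via y @ 2.3087
    (6,2) via x @ 3.1682
    (6,1) via y @ 3.3439
    (6,0) via y @ 4.3792  # hit
  → r_4 = 4.3792

ranges = [0.1863, 0.6955, 4.9900, 4.3792]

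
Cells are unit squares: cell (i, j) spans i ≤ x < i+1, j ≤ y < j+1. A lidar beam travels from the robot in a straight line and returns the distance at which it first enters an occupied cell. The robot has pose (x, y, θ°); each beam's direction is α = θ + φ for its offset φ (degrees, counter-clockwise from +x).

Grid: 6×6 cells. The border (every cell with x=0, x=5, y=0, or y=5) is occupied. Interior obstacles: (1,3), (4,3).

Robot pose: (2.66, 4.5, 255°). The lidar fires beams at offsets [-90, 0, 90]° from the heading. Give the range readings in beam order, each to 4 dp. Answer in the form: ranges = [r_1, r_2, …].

ranges = [1.7186, 3.6235, 1.9319]

beam 1: φ=-90°, α=165°
  d=(-0.9659,0.2588)  start (2,4)  tX=0.6833 tY=1.9319  stride 1/|dx|=1.0353 1/|dy|=3.8637
    cross x-line → (1,4), t=0.6833
    cross x-line → (0,4), t=1.7186 (wall)
  → r_1 = 1.7186
beam 2: φ=0°, α=255°
  d=(-0.2588,-0.9659)  start (2,4)  tX=2.5500 tY=0.5176  stride 1/|dx|=3.8637 1/|dy|=1.0353
    cross y-line → (2,3), t=0.5176
    cross y-line → (2,2), t=1.5529
    cross x-line → (1,2), t=2.5500
    cross y-line → (1,1), t=2.5882
    cross y-line → (1,0), t=3.6235 (wall)
  → r_2 = 3.6235
beam 3: φ=90°, α=345°
  d=(0.9659,-0.2588)  start (2,4)  tX=0.3520 tY=1.9319  stride 1/|dx|=1.0353 1/|dy|=3.8637
    cross x-line → (3,4), t=0.3520
    cross x-line → (4,4), t=1.3873
    cross y-line → (4,3), t=1.9319 (wall)
  → r_3 = 1.9319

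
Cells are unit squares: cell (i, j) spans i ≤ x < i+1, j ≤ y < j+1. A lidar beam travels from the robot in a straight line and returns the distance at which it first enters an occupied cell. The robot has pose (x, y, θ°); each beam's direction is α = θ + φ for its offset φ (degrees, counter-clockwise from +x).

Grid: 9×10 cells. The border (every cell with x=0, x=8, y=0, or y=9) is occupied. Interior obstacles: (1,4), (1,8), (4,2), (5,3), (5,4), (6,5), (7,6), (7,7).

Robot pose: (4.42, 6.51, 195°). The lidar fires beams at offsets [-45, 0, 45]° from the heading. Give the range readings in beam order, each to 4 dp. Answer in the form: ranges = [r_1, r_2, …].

ranges = [2.9800, 3.5406, 6.3624]

beam 1: φ=-45°, α=150°
  direction (-0.8660, 0.5000); cell (4,6); t to first gridline: x 0.4850, y 0.9800 (then +1.1547 / +2.0000)
    (3,6) via x @ 0.4850
    (3,7) via y @ 0.9800
    (2,7) via x @ 1.6397
    (1,7) via x @ 2.7944
    (1,8) via y @ 2.9800  # hit
  → r_1 = 2.9800
beam 2: φ=0°, α=195°
  direction (-0.9659, -0.2588); cell (4,6); t to first gridline: x 0.4348, y 1.9705 (then +1.0353 / +3.8637)
    (3,6) via x @ 0.4348
    (2,6) via x @ 1.4701
    (2,5) via y @ 1.9705
    (1,5) via x @ 2.5054
    (0,5) via x @ 3.5406  # hit
  → r_2 = 3.5406
beam 3: φ=45°, α=240°
  direction (-0.5000, -0.8660); cell (4,6); t to first gridline: x 0.8400, y 0.5889 (then +2.0000 / +1.1547)
    (4,5) via y @ 0.5889
    (3,5) via x @ 0.8400
    (3,4) via y @ 1.7436
    (2,4) via x @ 2.8400
    (2,3) via y @ 2.8983
    (2,2) via y @ 4.0530
    (1,2) via x @ 4.8400
    (1,1) via y @ 5.2077
    (1,0) via y @ 6.3624  # hit
  → r_3 = 6.3624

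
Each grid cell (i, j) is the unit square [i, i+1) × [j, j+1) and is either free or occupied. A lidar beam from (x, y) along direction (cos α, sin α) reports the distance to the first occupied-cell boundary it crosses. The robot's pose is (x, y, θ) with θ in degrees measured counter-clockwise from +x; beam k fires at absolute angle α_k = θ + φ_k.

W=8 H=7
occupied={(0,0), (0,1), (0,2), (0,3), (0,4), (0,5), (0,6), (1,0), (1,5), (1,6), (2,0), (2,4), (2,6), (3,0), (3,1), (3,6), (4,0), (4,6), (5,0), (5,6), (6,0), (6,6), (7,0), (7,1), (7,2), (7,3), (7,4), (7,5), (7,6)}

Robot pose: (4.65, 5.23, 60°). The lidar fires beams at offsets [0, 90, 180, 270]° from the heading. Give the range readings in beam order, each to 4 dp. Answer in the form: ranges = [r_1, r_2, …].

ranges = [0.8891, 1.5400, 4.8844, 2.7135]

beam 1: φ=0°, α=60°
  cosα=0.5000 sinα=0.8660 | (4,5) | tMaxX 0.7000 tMaxY 0.8891 | tΔX 2.0000 tΔY 1.1547
    t=0.7000 [x] (5,5)
    t=0.8891 [y] (5,6) — stop
  → r_1 = 0.8891
beam 2: φ=90°, α=150°
  cosα=-0.8660 sinα=0.5000 | (4,5) | tMaxX 0.7506 tMaxY 1.5400 | tΔX 1.1547 tΔY 2.0000
    t=0.7506 [x] (3,5)
    t=1.5400 [y] (3,6) — stop
  → r_2 = 1.5400
beam 3: φ=180°, α=240°
  cosα=-0.5000 sinα=-0.8660 | (4,5) | tMaxX 1.3000 tMaxY 0.2656 | tΔX 2.0000 tΔY 1.1547
    t=0.2656 [y] (4,4)
    t=1.3000 [x] (3,4)
    t=1.4203 [y] (3,3)
    t=2.5750 [y] (3,2)
    t=3.3000 [x] (2,2)
    t=3.7297 [y] (2,1)
    t=4.8844 [y] (2,0) — stop
  → r_3 = 4.8844
beam 4: φ=270°, α=330°
  cosα=0.8660 sinα=-0.5000 | (4,5) | tMaxX 0.4041 tMaxY 0.4600 | tΔX 1.1547 tΔY 2.0000
    t=0.4041 [x] (5,5)
    t=0.4600 [y] (5,4)
    t=1.5588 [x] (6,4)
    t=2.4600 [y] (6,3)
    t=2.7135 [x] (7,3) — stop
  → r_4 = 2.7135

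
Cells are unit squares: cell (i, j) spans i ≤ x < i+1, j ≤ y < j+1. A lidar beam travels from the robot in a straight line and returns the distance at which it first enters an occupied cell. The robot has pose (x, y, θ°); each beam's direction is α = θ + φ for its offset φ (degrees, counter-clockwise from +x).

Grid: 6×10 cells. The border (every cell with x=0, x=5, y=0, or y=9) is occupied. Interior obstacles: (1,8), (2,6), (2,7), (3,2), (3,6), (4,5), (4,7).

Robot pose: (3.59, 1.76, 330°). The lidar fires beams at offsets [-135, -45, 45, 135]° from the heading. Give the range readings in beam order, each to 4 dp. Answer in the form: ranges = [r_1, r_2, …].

ranges = [2.6814, 0.7868, 1.4597, 0.2485]

beam 1: φ=-135°, α=195°
  d=(-0.9659,-0.2588)  start (3,1)  tX=0.6108 tY=2.9364  stride 1/|dx|=1.0353 1/|dy|=3.8637
    cross x-line → (2,1), t=0.6108
    cross x-line → (1,1), t=1.6461
    cross x-line → (0,1), t=2.6814 (wall)
  → r_1 = 2.6814
beam 2: φ=-45°, α=285°
  d=(0.2588,-0.9659)  start (3,1)  tX=1.5841 tY=0.7868  stride 1/|dx|=3.8637 1/|dy|=1.0353
    cross y-line → (3,0), t=0.7868 (wall)
  → r_2 = 0.7868
beam 3: φ=45°, α=15°
  d=(0.9659,0.2588)  start (3,1)  tX=0.4245 tY=0.9273  stride 1/|dx|=1.0353 1/|dy|=3.8637
    cross x-line → (4,1), t=0.4245
    cross y-line → (4,2), t=0.9273
    cross x-line → (5,2), t=1.4597 (wall)
  → r_3 = 1.4597
beam 4: φ=135°, α=105°
  d=(-0.2588,0.9659)  start (3,1)  tX=2.2796 tY=0.2485  stride 1/|dx|=3.8637 1/|dy|=1.0353
    cross y-line → (3,2), t=0.2485 (wall)
  → r_4 = 0.2485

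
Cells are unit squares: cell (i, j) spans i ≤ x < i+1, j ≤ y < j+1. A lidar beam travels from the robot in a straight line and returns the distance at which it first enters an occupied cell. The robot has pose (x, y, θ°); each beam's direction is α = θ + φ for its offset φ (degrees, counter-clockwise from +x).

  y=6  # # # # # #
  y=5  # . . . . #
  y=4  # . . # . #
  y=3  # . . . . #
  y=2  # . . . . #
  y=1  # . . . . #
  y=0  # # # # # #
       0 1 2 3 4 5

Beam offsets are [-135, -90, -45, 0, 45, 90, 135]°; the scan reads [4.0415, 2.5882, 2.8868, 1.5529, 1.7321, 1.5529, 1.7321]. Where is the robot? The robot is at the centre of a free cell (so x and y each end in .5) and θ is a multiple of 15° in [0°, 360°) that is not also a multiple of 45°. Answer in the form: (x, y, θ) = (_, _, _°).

The pose lattice has 19·16 = 304 candidates. Test each by forward raycasting.
  (2.5, 1.5, 285°): beam 1 = 1.7321 ≠ 4.0415 ✗
  (3.5, 1.5, 330°): beam 1 = 1.9319 ≠ 4.0415 ✗
  (1.5, 5.5, 345°): beam 1 = 0.5774 ≠ 4.0415 ✗
  (4.5, 3.5, 255°): beam 1 = 1.0000 ≠ 4.0415 ✗
  (3.5, 1.5, 285°): beam 1 = 2.8868 ≠ 4.0415 ✗
  …
  (3.5, 2.5, 255°): r_1=4.0415, r_2=2.5882, r_3=2.8868, r_4=1.5529, r_5=1.7321, r_6=1.5529, r_7=1.7321 — all match ✓
Unique over the lattice → pose = (3.5, 2.5, 255°).

(x, y, θ) = (3.5, 2.5, 255°)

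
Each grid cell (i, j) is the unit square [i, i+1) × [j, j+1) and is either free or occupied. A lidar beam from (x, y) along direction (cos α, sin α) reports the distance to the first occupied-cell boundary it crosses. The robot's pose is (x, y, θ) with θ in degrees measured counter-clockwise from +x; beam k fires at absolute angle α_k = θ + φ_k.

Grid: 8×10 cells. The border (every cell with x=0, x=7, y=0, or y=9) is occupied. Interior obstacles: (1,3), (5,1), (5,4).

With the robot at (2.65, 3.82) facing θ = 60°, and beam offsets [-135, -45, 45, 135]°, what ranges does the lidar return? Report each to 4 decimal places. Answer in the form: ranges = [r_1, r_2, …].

beam 1: φ=-135°, α=285°
  d=(0.2588,-0.9659)  start (2,3)  tX=1.3523 tY=0.8489  stride 1/|dx|=3.8637 1/|dy|=1.0353
    cross y-line → (2,2), t=0.8489
    cross x-line → (3,2), t=1.3523
    cross y-line → (3,1), t=1.8842
    cross y-line → (3,0), t=2.9195 (wall)
  → r_1 = 2.9195
beam 2: φ=-45°, α=15°
  d=(0.9659,0.2588)  start (2,3)  tX=0.3623 tY=0.6955  stride 1/|dx|=1.0353 1/|dy|=3.8637
    cross x-line → (3,3), t=0.3623
    cross y-line → (3,4), t=0.6955
    cross x-line → (4,4), t=1.3976
    cross x-line → (5,4), t=2.4329 (wall)
  → r_2 = 2.4329
beam 3: φ=45°, α=105°
  d=(-0.2588,0.9659)  start (2,3)  tX=2.5114 tY=0.1863  stride 1/|dx|=3.8637 1/|dy|=1.0353
    cross y-line → (2,4), t=0.1863
    cross y-line → (2,5), t=1.2216
    cross y-line → (2,6), t=2.2569
    cross x-line → (1,6), t=2.5114
    cross y-line → (1,7), t=3.2922
    cross y-line → (1,8), t=4.3275
    cross y-line → (1,9), t=5.3627 (wall)
  → r_3 = 5.3627
beam 4: φ=135°, α=195°
  d=(-0.9659,-0.2588)  start (2,3)  tX=0.6729 tY=3.1682  stride 1/|dx|=1.0353 1/|dy|=3.8637
    cross x-line → (1,3), t=0.6729 (wall)
  → r_4 = 0.6729

ranges = [2.9195, 2.4329, 5.3627, 0.6729]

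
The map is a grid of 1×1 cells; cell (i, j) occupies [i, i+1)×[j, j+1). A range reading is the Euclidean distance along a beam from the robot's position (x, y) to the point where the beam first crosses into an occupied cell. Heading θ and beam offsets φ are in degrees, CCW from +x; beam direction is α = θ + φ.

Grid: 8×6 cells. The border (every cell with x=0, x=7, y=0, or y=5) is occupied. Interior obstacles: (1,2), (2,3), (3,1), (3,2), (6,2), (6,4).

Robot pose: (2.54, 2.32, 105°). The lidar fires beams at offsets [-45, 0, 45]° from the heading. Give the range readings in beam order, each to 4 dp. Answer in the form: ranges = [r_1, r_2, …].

ranges = [0.7852, 0.7040, 0.6235]

beam 1: φ=-45°, α=60°
  cosα=0.5000 sinα=0.8660 | (2,2) | tMaxX 0.9200 tMaxY 0.7852 | tΔX 2.0000 tΔY 1.1547
    t=0.7852 [y] (2,3) — stop
  → r_1 = 0.7852
beam 2: φ=0°, α=105°
  cosα=-0.2588 sinα=0.9659 | (2,2) | tMaxX 2.0864 tMaxY 0.7040 | tΔX 3.8637 tΔY 1.0353
    t=0.7040 [y] (2,3) — stop
  → r_2 = 0.7040
beam 3: φ=45°, α=150°
  cosα=-0.8660 sinα=0.5000 | (2,2) | tMaxX 0.6235 tMaxY 1.3600 | tΔX 1.1547 tΔY 2.0000
    t=0.6235 [x] (1,2) — stop
  → r_3 = 0.6235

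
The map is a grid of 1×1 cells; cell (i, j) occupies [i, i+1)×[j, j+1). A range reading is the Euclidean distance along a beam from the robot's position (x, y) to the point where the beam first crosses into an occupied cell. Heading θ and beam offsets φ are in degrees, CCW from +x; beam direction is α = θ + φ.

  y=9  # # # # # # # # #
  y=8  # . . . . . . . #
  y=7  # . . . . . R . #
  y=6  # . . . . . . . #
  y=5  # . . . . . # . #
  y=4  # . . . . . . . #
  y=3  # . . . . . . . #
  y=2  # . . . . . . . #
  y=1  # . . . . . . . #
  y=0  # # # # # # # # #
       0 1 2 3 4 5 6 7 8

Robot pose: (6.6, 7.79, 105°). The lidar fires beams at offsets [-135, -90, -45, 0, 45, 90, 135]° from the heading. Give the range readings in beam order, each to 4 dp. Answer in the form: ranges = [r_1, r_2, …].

ranges = [1.6166, 1.4494, 1.3972, 1.2527, 2.4200, 5.7975, 7.8404]

beam 1: φ=-135°, α=330°
  dir = (cos 330°, sin 330°) = (0.8660, -0.5000); from cell (6,7)
  next x-line at t=0.4619, next y-line at t=1.5800; Δt_x=1.1547, Δt_y=2.0000
    x: enter (7,7) at t=0.4619
    y: enter (7,6) at t=1.5800
    x: enter (8,6) at t=1.6166 ← occupied
  → r_1 = 1.6166
beam 2: φ=-90°, α=15°
  dir = (cos 15°, sin 15°) = (0.9659, 0.2588); from cell (6,7)
  next x-line at t=0.4141, next y-line at t=0.8114; Δt_x=1.0353, Δt_y=3.8637
    x: enter (7,7) at t=0.4141
    y: enter (7,8) at t=0.8114
    x: enter (8,8) at t=1.4494 ← occupied
  → r_2 = 1.4494
beam 3: φ=-45°, α=60°
  dir = (cos 60°, sin 60°) = (0.5000, 0.8660); from cell (6,7)
  next x-line at t=0.8000, next y-line at t=0.2425; Δt_x=2.0000, Δt_y=1.1547
    y: enter (6,8) at t=0.2425
    x: enter (7,8) at t=0.8000
    y: enter (7,9) at t=1.3972 ← occupied
  → r_3 = 1.3972
beam 4: φ=0°, α=105°
  dir = (cos 105°, sin 105°) = (-0.2588, 0.9659); from cell (6,7)
  next x-line at t=2.3182, next y-line at t=0.2174; Δt_x=3.8637, Δt_y=1.0353
    y: enter (6,8) at t=0.2174
    y: enter (6,9) at t=1.2527 ← occupied
  → r_4 = 1.2527
beam 5: φ=45°, α=150°
  dir = (cos 150°, sin 150°) = (-0.8660, 0.5000); from cell (6,7)
  next x-line at t=0.6928, next y-line at t=0.4200; Δt_x=1.1547, Δt_y=2.0000
    y: enter (6,8) at t=0.4200
    x: enter (5,8) at t=0.6928
    x: enter (4,8) at t=1.8475
    y: enter (4,9) at t=2.4200 ← occupied
  → r_5 = 2.4200
beam 6: φ=90°, α=195°
  dir = (cos 195°, sin 195°) = (-0.9659, -0.2588); from cell (6,7)
  next x-line at t=0.6212, next y-line at t=3.0523; Δt_x=1.0353, Δt_y=3.8637
    x: enter (5,7) at t=0.6212
    x: enter (4,7) at t=1.6564
    x: enter (3,7) at t=2.6917
    y: enter (3,6) at t=3.0523
    x: enter (2,6) at t=3.7270
    x: enter (1,6) at t=4.7623
    x: enter (0,6) at t=5.7975 ← occupied
  → r_6 = 5.7975
beam 7: φ=135°, α=240°
  dir = (cos 240°, sin 240°) = (-0.5000, -0.8660); from cell (6,7)
  next x-line at t=1.2000, next y-line at t=0.9122; Δt_x=2.0000, Δt_y=1.1547
    y: enter (6,6) at t=0.9122
    x: enter (5,6) at t=1.2000
    y: enter (5,5) at t=2.0669
    x: enter (4,5) at t=3.2000
    y: enter (4,4) at t=3.2216
    y: enter (4,3) at t=4.3763
    x: enter (3,3) at t=5.2000
    y: enter (3,2) at t=5.5310
    y: enter (3,1) at t=6.6857
    x: enter (2,1) at t=7.2000
    y: enter (2,0) at t=7.8404 ← occupied
  → r_7 = 7.8404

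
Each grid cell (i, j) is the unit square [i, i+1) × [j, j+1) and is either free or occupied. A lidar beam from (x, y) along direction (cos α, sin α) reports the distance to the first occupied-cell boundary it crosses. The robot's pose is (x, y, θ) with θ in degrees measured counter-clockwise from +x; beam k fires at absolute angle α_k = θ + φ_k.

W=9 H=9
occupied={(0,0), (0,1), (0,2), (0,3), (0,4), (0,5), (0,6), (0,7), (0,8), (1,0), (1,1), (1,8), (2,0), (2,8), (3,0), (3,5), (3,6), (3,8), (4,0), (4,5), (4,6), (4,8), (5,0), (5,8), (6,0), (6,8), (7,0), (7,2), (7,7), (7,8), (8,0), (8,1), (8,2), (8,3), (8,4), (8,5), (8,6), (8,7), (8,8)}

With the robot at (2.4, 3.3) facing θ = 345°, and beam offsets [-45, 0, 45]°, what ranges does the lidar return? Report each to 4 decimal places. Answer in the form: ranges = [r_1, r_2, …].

beam 1: φ=-45°, α=300°
  dir = (cos 300°, sin 300°) = (0.5000, -0.8660); from cell (2,3)
  next x-line at t=1.2000, next y-line at t=0.3464; Δt_x=2.0000, Δt_y=1.1547
    y: enter (2,2) at t=0.3464
    x: enter (3,2) at t=1.2000
    y: enter (3,1) at t=1.5011
    y: enter (3,0) at t=2.6558 ← occupied
  → r_1 = 2.6558
beam 2: φ=0°, α=345°
  dir = (cos 345°, sin 345°) = (0.9659, -0.2588); from cell (2,3)
  next x-line at t=0.6212, next y-line at t=1.1591; Δt_x=1.0353, Δt_y=3.8637
    x: enter (3,3) at t=0.6212
    y: enter (3,2) at t=1.1591
    x: enter (4,2) at t=1.6564
    x: enter (5,2) at t=2.6917
    x: enter (6,2) at t=3.7270
    x: enter (7,2) at t=4.7623 ← occupied
  → r_2 = 4.7623
beam 3: φ=45°, α=30°
  dir = (cos 30°, sin 30°) = (0.8660, 0.5000); from cell (2,3)
  next x-line at t=0.6928, next y-line at t=1.4000; Δt_x=1.1547, Δt_y=2.0000
    x: enter (3,3) at t=0.6928
    y: enter (3,4) at t=1.4000
    x: enter (4,4) at t=1.8475
    x: enter (5,4) at t=3.0022
    y: enter (5,5) at t=3.4000
    x: enter (6,5) at t=4.1569
    x: enter (7,5) at t=5.3116
    y: enter (7,6) at t=5.4000
    x: enter (8,6) at t=6.4663 ← occupied
  → r_3 = 6.4663

ranges = [2.6558, 4.7623, 6.4663]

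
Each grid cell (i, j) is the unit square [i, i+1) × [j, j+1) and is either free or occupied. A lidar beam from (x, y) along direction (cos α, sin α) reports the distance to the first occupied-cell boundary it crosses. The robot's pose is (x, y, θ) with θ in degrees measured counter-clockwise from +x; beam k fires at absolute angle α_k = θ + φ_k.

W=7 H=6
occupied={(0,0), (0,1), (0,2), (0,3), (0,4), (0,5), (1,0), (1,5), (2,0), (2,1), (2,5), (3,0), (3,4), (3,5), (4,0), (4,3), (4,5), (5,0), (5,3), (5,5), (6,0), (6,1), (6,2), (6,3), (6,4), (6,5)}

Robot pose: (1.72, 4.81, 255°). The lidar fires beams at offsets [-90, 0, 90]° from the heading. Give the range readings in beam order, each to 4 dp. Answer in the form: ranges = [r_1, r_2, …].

beam 1: φ=-90°, α=165°
  direction (-0.9659, 0.2588); cell (1,4); t to first gridline: x 0.7454, y 0.7341 (then +1.0353 / +3.8637)
    (1,5) via y @ 0.7341  # hit
  → r_1 = 0.7341
beam 2: φ=0°, α=255°
  direction (-0.2588, -0.9659); cell (1,4); t to first gridline: x 2.7819, y 0.8386 (then +3.8637 / +1.0353)
    (1,3) via y @ 0.8386
    (1,2) via y @ 1.8738
    (0,2) via x @ 2.7819  # hit
  → r_2 = 2.7819
beam 3: φ=90°, α=345°
  direction (0.9659, -0.2588); cell (1,4); t to first gridline: x 0.2899, y 3.1296 (then +1.0353 / +3.8637)
    (2,4) via x @ 0.2899
    (3,4) via x @ 1.3252  # hit
  → r_3 = 1.3252

ranges = [0.7341, 2.7819, 1.3252]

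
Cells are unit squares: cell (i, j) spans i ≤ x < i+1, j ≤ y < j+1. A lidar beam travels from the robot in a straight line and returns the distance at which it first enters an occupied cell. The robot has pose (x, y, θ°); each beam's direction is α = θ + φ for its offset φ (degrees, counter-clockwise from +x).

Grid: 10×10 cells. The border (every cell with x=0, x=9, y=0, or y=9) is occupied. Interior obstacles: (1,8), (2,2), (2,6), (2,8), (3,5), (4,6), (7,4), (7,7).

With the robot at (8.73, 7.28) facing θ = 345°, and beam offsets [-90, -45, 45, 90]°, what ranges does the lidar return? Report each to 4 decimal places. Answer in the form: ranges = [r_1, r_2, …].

beam 1: φ=-90°, α=255°
  dir = (cos 255°, sin 255°) = (-0.2588, -0.9659); from cell (8,7)
  next x-line at t=2.8205, next y-line at t=0.2899; Δt_x=3.8637, Δt_y=1.0353
    y: enter (8,6) at t=0.2899
    y: enter (8,5) at t=1.3252
    y: enter (8,4) at t=2.3604
    x: enter (7,4) at t=2.8205 ← occupied
  → r_1 = 2.8205
beam 2: φ=-45°, α=300°
  dir = (cos 300°, sin 300°) = (0.5000, -0.8660); from cell (8,7)
  next x-line at t=0.5400, next y-line at t=0.3233; Δt_x=2.0000, Δt_y=1.1547
    y: enter (8,6) at t=0.3233
    x: enter (9,6) at t=0.5400 ← occupied
  → r_2 = 0.5400
beam 3: φ=45°, α=30°
  dir = (cos 30°, sin 30°) = (0.8660, 0.5000); from cell (8,7)
  next x-line at t=0.3118, next y-line at t=1.4400; Δt_x=1.1547, Δt_y=2.0000
    x: enter (9,7) at t=0.3118 ← occupied
  → r_3 = 0.3118
beam 4: φ=90°, α=75°
  dir = (cos 75°, sin 75°) = (0.2588, 0.9659); from cell (8,7)
  next x-line at t=1.0432, next y-line at t=0.7454; Δt_x=3.8637, Δt_y=1.0353
    y: enter (8,8) at t=0.7454
    x: enter (9,8) at t=1.0432 ← occupied
  → r_4 = 1.0432

ranges = [2.8205, 0.5400, 0.3118, 1.0432]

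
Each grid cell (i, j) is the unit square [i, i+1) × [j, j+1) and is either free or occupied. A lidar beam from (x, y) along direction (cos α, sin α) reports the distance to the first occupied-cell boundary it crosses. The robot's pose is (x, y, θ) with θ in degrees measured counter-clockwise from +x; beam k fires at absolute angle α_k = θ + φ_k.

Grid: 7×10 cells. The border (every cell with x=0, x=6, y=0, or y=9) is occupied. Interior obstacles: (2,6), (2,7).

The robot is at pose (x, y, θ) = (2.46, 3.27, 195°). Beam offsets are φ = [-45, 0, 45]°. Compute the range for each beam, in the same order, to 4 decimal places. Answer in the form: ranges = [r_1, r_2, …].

beam 1: φ=-45°, α=150°
  cosα=-0.8660 sinα=0.5000 | (2,3) | tMaxX 0.5312 tMaxY 1.4600 | tΔX 1.1547 tΔY 2.0000
    t=0.5312 [x] (1,3)
    t=1.4600 [y] (1,4)
    t=1.6859 [x] (0,4) — stop
  → r_1 = 1.6859
beam 2: φ=0°, α=195°
  cosα=-0.9659 sinα=-0.2588 | (2,3) | tMaxX 0.4762 tMaxY 1.0432 | tΔX 1.0353 tΔY 3.8637
    t=0.4762 [x] (1,3)
    t=1.0432 [y] (1,2)
    t=1.5115 [x] (0,2) — stop
  → r_2 = 1.5115
beam 3: φ=45°, α=240°
  cosα=-0.5000 sinα=-0.8660 | (2,3) | tMaxX 0.9200 tMaxY 0.3118 | tΔX 2.0000 tΔY 1.1547
    t=0.3118 [y] (2,2)
    t=0.9200 [x] (1,2)
    t=1.4665 [y] (1,1)
    t=2.6212 [y] (1,0) — stop
  → r_3 = 2.6212

ranges = [1.6859, 1.5115, 2.6212]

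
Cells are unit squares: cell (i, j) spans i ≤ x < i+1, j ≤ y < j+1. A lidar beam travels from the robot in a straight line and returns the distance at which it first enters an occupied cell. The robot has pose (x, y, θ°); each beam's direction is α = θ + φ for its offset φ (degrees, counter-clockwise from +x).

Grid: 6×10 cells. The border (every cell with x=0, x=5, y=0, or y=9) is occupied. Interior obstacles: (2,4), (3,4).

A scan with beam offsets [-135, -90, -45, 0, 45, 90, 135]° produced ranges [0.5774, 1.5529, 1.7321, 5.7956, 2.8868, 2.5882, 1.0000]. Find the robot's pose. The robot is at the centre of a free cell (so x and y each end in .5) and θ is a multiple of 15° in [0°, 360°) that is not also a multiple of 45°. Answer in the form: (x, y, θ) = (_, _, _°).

The pose lattice has 30·16 = 480 candidates. Test each by forward raycasting.
  (2.5, 6.5, 210°): beam 1 = 2.5882 ≠ 0.5774 ✗
  (4.5, 2.5, 255°): beam 1 = 1.7321 ≠ 0.5774 ✗
  (3.5, 1.5, 120°): beam 1 = 1.5529 ≠ 0.5774 ✗
  (3.5, 3.5, 195°): beam 2 = 0.5176 ≠ 1.5529 ✗
  …
  (3.5, 1.5, 75°): r_1=0.5774, r_2=1.5529, r_3=1.7321, r_4=5.7956, r_5=2.8868, r_6=2.5882, r_7=1.0000 — all match ✓
Only this pose fits every beam.

(x, y, θ) = (3.5, 1.5, 75°)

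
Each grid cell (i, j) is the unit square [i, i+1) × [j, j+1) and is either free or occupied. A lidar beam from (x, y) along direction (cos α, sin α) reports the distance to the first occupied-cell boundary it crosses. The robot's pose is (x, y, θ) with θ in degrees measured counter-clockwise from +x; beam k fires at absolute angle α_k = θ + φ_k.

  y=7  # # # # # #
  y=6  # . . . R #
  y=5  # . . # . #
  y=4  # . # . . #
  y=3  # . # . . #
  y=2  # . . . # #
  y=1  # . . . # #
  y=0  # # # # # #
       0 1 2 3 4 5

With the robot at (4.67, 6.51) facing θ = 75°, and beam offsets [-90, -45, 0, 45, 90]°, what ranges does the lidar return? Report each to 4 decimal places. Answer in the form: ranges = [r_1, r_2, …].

ranges = [0.3416, 0.3811, 0.5073, 0.5658, 1.8932]

beam 1: φ=-90°, α=345°
  dir = (cos 345°, sin 345°) = (0.9659, -0.2588); from cell (4,6)
  next x-line at t=0.3416, next y-line at t=1.9705; Δt_x=1.0353, Δt_y=3.8637
    x: enter (5,6) at t=0.3416 ← occupied
  → r_1 = 0.3416
beam 2: φ=-45°, α=30°
  dir = (cos 30°, sin 30°) = (0.8660, 0.5000); from cell (4,6)
  next x-line at t=0.3811, next y-line at t=0.9800; Δt_x=1.1547, Δt_y=2.0000
    x: enter (5,6) at t=0.3811 ← occupied
  → r_2 = 0.3811
beam 3: φ=0°, α=75°
  dir = (cos 75°, sin 75°) = (0.2588, 0.9659); from cell (4,6)
  next x-line at t=1.2750, next y-line at t=0.5073; Δt_x=3.8637, Δt_y=1.0353
    y: enter (4,7) at t=0.5073 ← occupied
  → r_3 = 0.5073
beam 4: φ=45°, α=120°
  dir = (cos 120°, sin 120°) = (-0.5000, 0.8660); from cell (4,6)
  next x-line at t=1.3400, next y-line at t=0.5658; Δt_x=2.0000, Δt_y=1.1547
    y: enter (4,7) at t=0.5658 ← occupied
  → r_4 = 0.5658
beam 5: φ=90°, α=165°
  dir = (cos 165°, sin 165°) = (-0.9659, 0.2588); from cell (4,6)
  next x-line at t=0.6936, next y-line at t=1.8932; Δt_x=1.0353, Δt_y=3.8637
    x: enter (3,6) at t=0.6936
    x: enter (2,6) at t=1.7289
    y: enter (2,7) at t=1.8932 ← occupied
  → r_5 = 1.8932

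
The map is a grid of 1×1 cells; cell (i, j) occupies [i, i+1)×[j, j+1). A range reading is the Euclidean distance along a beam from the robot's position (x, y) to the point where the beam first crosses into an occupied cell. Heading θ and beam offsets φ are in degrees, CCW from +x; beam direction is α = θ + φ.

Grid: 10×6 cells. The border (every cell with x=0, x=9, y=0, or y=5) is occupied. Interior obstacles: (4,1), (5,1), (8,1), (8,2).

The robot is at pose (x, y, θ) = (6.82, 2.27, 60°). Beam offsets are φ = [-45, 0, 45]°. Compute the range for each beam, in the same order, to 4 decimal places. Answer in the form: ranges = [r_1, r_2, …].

ranges = [1.2216, 3.1523, 2.8263]

beam 1: φ=-45°, α=15°
  dir = (cos 15°, sin 15°) = (0.9659, 0.2588); from cell (6,2)
  next x-line at t=0.1863, next y-line at t=2.8205; Δt_x=1.0353, Δt_y=3.8637
    x: enter (7,2) at t=0.1863
    x: enter (8,2) at t=1.2216 ← occupied
  → r_1 = 1.2216
beam 2: φ=0°, α=60°
  dir = (cos 60°, sin 60°) = (0.5000, 0.8660); from cell (6,2)
  next x-line at t=0.3600, next y-line at t=0.8429; Δt_x=2.0000, Δt_y=1.1547
    x: enter (7,2) at t=0.3600
    y: enter (7,3) at t=0.8429
    y: enter (7,4) at t=1.9976
    x: enter (8,4) at t=2.3600
    y: enter (8,5) at t=3.1523 ← occupied
  → r_2 = 3.1523
beam 3: φ=45°, α=105°
  dir = (cos 105°, sin 105°) = (-0.2588, 0.9659); from cell (6,2)
  next x-line at t=3.1682, next y-line at t=0.7558; Δt_x=3.8637, Δt_y=1.0353
    y: enter (6,3) at t=0.7558
    y: enter (6,4) at t=1.7910
    y: enter (6,5) at t=2.8263 ← occupied
  → r_3 = 2.8263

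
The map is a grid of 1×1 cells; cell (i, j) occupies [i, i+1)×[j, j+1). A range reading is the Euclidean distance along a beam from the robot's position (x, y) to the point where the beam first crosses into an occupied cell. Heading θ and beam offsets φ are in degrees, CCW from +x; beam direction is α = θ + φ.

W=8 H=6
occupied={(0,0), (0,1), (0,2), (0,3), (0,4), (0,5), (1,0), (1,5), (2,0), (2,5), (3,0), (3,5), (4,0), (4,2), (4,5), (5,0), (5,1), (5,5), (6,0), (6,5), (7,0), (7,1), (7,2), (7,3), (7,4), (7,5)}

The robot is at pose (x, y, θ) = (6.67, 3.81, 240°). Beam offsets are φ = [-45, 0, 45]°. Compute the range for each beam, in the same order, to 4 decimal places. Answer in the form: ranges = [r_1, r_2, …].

beam 1: φ=-45°, α=195°
  direction (-0.9659, -0.2588); cell (6,3); t to first gridline: x 0.6936, y 3.1296 (then +1.0353 / +3.8637)
    (5,3) via x @ 0.6936
    (4,3) via x @ 1.7289
    (3,3) via x @ 2.7642
    (3,2) via y @ 3.1296
    (2,2) via x @ 3.7995
    (1,2) via x @ 4.8347
    (0,2) via x @ 5.8700  # hit
  → r_1 = 5.8700
beam 2: φ=0°, α=240°
  direction (-0.5000, -0.8660); cell (6,3); t to first gridline: x 1.3400, y 0.9353 (then +2.0000 / +1.1547)
    (6,2) via y @ 0.9353
    (5,2) via x @ 1.3400
    (5,1) via y @ 2.0900  # hit
  → r_2 = 2.0900
beam 3: φ=45°, α=285°
  direction (0.2588, -0.9659); cell (6,3); t to first gridline: x 1.2750, y 0.8386 (then +3.8637 / +1.0353)
    (6,2) via y @ 0.8386
    (7,2) via x @ 1.2750  # hit
  → r_3 = 1.2750

ranges = [5.8700, 2.0900, 1.2750]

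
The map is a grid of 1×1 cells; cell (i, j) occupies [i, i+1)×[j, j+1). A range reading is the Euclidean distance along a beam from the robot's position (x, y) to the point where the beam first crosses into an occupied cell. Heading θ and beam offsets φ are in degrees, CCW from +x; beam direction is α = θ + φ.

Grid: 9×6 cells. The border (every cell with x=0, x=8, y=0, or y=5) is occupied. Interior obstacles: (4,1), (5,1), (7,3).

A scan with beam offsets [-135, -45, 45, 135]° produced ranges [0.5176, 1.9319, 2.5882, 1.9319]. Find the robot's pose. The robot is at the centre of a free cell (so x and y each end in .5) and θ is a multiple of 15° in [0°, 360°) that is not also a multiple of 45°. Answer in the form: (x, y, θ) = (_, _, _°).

Enumerate (i+0.5, j+0.5, θ) over the 25 free cells and 16 admissible headings. For each, cast all 4 beams and compare to the given ranges.
  (5.5, 4.5, 345°): beam 1 = 5.1962 ≠ 0.5176 ✗
  (6.5, 4.5, 150°): beam 1 = 1.5529 ≠ 0.5176 ✗
  (3.5, 3.5, 30°): beam 1 = 2.5882 ≠ 0.5176 ✗
  …
  (5.5, 4.5, 210°): r_1=0.5176, r_2=1.9319, r_3=2.5882, r_4=1.9319 — all match ✓
Only this pose fits every beam.

(x, y, θ) = (5.5, 4.5, 210°)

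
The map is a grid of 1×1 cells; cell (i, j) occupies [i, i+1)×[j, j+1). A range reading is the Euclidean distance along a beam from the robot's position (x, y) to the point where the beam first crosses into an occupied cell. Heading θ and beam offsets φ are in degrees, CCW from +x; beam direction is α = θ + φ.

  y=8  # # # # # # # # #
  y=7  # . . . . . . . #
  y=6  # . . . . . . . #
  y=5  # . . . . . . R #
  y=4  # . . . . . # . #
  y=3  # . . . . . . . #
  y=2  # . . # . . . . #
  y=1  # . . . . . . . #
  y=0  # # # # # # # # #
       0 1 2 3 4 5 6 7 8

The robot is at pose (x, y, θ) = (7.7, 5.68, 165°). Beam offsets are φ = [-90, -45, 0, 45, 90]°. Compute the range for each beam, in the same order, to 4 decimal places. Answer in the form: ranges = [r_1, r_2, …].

ranges = [1.1591, 2.6789, 6.9364, 1.3600, 4.8451]

beam 1: φ=-90°, α=75°
  cosα=0.2588 sinα=0.9659 | (7,5) | tMaxX 1.1591 tMaxY 0.3313 | tΔX 3.8637 tΔY 1.0353
    t=0.3313 [y] (7,6)
    t=1.1591 [x] (8,6) — stop
  → r_1 = 1.1591
beam 2: φ=-45°, α=120°
  cosα=-0.5000 sinα=0.8660 | (7,5) | tMaxX 1.4000 tMaxY 0.3695 | tΔX 2.0000 tΔY 1.1547
    t=0.3695 [y] (7,6)
    t=1.4000 [x] (6,6)
    t=1.5242 [y] (6,7)
    t=2.6789 [y] (6,8) — stop
  → r_2 = 2.6789
beam 3: φ=0°, α=165°
  cosα=-0.9659 sinα=0.2588 | (7,5) | tMaxX 0.7247 tMaxY 1.2364 | tΔX 1.0353 tΔY 3.8637
    t=0.7247 [x] (6,5)
    t=1.2364 [y] (6,6)
    t=1.7600 [x] (5,6)
    t=2.7952 [x] (4,6)
    t=3.8305 [x] (3,6)
    t=4.8658 [x] (2,6)
    t=5.1001 [y] (2,7)
    t=5.9011 [x] (1,7)
    t=6.9364 [x] (0,7) — stop
  → r_3 = 6.9364
beam 4: φ=45°, α=210°
  cosα=-0.8660 sinα=-0.5000 | (7,5) | tMaxX 0.8083 tMaxY 1.3600 | tΔX 1.1547 tΔY 2.0000
    t=0.8083 [x] (6,5)
    t=1.3600 [y] (6,4) — stop
  → r_4 = 1.3600
beam 5: φ=90°, α=255°
  cosα=-0.2588 sinα=-0.9659 | (7,5) | tMaxX 2.7046 tMaxY 0.7040 | tΔX 3.8637 tΔY 1.0353
    t=0.7040 [y] (7,4)
    t=1.7393 [y] (7,3)
    t=2.7046 [x] (6,3)
    t=2.7745 [y] (6,2)
    t=3.8098 [y] (6,1)
    t=4.8451 [y] (6,0) — stop
  → r_5 = 4.8451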